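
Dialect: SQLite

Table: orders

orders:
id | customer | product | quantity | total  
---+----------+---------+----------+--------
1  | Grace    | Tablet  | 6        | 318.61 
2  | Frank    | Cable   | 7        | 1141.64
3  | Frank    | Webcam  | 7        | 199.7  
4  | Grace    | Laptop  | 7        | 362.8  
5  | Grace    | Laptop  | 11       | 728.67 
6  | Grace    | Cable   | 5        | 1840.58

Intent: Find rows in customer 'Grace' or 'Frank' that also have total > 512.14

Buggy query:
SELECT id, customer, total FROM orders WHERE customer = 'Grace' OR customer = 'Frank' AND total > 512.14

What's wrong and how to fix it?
Bug: Without parentheses, AND is evaluated before OR, so the total filter only applies to the 'Frank' branch

Fix: Add parentheses around the OR so the AND applies to both alternatives

Corrected query:
SELECT id, customer, total FROM orders WHERE (customer = 'Grace' OR customer = 'Frank') AND total > 512.14

Result:
id | customer | total  
---+----------+--------
2  | Frank    | 1141.64
5  | Grace    | 728.67 
6  | Grace    | 1840.58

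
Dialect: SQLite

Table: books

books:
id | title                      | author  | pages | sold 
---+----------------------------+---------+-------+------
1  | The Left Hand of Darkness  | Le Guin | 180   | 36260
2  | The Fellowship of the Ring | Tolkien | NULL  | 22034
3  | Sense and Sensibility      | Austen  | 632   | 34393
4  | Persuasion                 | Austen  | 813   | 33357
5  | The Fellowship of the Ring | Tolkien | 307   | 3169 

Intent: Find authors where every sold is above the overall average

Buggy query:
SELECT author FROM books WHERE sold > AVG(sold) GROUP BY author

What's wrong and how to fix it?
Bug: AVG() is an aggregate; it can't sit directly in WHERE

Fix: Compute the overall average in a scalar subquery and compare each group's MIN against it in HAVING

Corrected query:
SELECT author FROM books GROUP BY author HAVING MIN(sold) > (SELECT AVG(sold) FROM books)

Result:
author 
-------
Austen 
Le Guin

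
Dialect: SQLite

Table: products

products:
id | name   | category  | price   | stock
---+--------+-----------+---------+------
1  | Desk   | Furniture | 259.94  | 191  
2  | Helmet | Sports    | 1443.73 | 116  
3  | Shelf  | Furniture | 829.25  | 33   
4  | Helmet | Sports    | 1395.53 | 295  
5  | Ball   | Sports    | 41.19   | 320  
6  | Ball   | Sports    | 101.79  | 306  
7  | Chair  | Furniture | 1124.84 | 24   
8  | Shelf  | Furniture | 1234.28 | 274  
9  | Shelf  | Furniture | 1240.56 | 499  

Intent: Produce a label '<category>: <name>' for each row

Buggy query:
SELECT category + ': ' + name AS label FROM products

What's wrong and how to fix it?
Bug: '+' is numeric addition; on text columns SQLite converts them to 0 instead of concatenating

Fix: Replace + with || to concatenate text

Corrected query:
SELECT category || ': ' || name AS label FROM products

Result:
label           
----------------
Furniture: Desk 
Sports: Helmet  
Furniture: Shelf
Sports: Helmet  
Sports: Ball    
Sports: Ball    
Furniture: Chair
Furniture: Shelf
Furniture: Shelf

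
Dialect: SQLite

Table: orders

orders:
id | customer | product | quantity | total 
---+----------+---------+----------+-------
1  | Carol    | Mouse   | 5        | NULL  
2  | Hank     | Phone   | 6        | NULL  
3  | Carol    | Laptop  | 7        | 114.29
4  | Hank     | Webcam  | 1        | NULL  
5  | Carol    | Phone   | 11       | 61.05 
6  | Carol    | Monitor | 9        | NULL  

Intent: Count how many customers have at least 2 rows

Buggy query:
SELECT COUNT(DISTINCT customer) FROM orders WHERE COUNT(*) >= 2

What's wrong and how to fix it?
Bug: WHERE filters individual rows, not groups, so a group-level COUNT is invalid there

Fix: Group first with HAVING COUNT(*) >= 2, then COUNT the resulting groups

Corrected query:
SELECT COUNT(*) FROM (SELECT customer FROM orders GROUP BY customer HAVING COUNT(*) >= 2)

Result:
COUNT(*)
--------
2       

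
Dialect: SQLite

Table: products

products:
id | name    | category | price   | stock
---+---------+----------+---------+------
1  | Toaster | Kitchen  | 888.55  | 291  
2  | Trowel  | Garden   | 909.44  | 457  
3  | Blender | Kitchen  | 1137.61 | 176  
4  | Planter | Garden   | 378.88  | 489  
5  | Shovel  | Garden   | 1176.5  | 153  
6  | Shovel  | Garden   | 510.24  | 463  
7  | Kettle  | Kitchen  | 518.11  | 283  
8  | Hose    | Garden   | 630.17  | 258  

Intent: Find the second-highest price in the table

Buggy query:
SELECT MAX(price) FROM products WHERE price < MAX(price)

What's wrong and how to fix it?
Bug: The inner MAX is an aggregate inside WHERE, which is not allowed

Fix: Compute the overall MAX in a subquery, then take MAX of rows below it

Corrected query:
SELECT MAX(price) FROM products WHERE price < (SELECT MAX(price) FROM products)

Result:
MAX(price)
----------
1137.61   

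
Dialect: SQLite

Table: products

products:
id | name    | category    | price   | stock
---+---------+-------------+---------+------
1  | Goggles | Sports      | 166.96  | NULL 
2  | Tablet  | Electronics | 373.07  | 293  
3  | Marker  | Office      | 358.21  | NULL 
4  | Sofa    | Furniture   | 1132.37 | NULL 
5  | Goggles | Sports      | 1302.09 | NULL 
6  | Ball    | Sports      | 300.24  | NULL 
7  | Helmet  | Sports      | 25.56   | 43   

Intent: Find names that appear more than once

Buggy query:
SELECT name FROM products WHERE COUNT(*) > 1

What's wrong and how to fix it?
Bug: WHERE can't reference COUNT(*); aggregates are computed after WHERE

Fix: Group first, then use HAVING for the count condition

Corrected query:
SELECT name FROM products GROUP BY name HAVING COUNT(*) > 1

Result:
name   
-------
Goggles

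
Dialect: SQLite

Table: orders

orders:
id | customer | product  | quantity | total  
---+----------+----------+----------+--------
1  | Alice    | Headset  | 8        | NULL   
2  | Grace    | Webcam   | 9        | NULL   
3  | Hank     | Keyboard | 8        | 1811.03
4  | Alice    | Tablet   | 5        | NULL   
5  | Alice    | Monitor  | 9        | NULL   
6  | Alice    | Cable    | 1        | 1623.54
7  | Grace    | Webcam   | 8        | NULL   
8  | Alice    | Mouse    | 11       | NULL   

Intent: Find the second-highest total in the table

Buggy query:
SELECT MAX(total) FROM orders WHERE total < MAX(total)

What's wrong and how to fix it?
Bug: MAX(total) on the right of the comparison is an aggregate-in-WHERE error

Fix: Compute the overall MAX in a subquery, then take MAX of rows below it

Corrected query:
SELECT MAX(total) FROM orders WHERE total < (SELECT MAX(total) FROM orders)

Result:
MAX(total)
----------
1623.54   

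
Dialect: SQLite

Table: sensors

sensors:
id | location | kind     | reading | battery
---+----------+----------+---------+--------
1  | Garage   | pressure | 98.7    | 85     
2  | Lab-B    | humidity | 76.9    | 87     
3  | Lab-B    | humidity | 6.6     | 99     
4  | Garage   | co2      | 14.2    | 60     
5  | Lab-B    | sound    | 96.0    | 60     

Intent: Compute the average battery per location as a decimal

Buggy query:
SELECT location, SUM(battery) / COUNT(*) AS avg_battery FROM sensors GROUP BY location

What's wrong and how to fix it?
Bug: SUM(battery) and COUNT(*) are both integers; the division truncates the fractional part

Fix: Cast one side to REAL so the division keeps the fractional part

Corrected query:
SELECT location, SUM(battery) * 1.0 / COUNT(*) AS avg_battery FROM sensors GROUP BY location

Result:
location | avg_battery
---------+------------
Garage   | 72.5       
Lab-B    | 82         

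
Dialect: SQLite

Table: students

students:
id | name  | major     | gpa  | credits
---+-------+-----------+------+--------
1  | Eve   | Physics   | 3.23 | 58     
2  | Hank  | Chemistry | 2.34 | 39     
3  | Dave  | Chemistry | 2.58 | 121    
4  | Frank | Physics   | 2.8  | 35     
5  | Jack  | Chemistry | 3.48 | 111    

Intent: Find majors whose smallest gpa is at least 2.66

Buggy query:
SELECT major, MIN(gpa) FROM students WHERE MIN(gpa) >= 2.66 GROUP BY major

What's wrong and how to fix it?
Bug: Aggregates like MIN are computed per group after WHERE runs

Fix: Use HAVING for the per-group MIN condition

Corrected query:
SELECT major, MIN(gpa) FROM students GROUP BY major HAVING MIN(gpa) >= 2.66

Result:
major   | MIN(gpa)
--------+---------
Physics | 2.8     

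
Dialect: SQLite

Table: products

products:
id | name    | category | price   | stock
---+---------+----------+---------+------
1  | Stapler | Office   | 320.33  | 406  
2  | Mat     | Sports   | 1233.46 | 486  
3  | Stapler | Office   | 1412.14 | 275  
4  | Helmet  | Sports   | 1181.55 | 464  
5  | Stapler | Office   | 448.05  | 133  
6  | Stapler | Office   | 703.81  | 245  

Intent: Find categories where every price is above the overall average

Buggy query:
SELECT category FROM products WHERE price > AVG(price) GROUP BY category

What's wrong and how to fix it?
Bug: WHERE evaluates per row before aggregation, so AVG() is unavailable

Fix: Compute the overall average in a scalar subquery and compare each group's MIN against it in HAVING

Corrected query:
SELECT category FROM products GROUP BY category HAVING MIN(price) > (SELECT AVG(price) FROM products)

Result:
category
--------
Sports  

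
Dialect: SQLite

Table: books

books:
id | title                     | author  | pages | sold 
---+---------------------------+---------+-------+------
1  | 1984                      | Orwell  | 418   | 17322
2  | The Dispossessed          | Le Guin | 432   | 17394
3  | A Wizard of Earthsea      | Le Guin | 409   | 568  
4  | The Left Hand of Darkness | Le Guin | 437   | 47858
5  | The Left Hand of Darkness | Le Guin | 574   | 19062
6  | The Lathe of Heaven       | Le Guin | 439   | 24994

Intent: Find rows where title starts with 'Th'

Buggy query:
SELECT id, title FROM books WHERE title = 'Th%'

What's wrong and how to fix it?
Bug: Wildcards only work with LIKE; '=' treats '%' as a literal character

Fix: Use LIKE for wildcard pattern matching

Corrected query:
SELECT id, title FROM books WHERE title LIKE 'Th%'

Result:
id | title                    
---+--------------------------
2  | The Dispossessed         
4  | The Left Hand of Darkness
5  | The Left Hand of Darkness
6  | The Lathe of Heaven      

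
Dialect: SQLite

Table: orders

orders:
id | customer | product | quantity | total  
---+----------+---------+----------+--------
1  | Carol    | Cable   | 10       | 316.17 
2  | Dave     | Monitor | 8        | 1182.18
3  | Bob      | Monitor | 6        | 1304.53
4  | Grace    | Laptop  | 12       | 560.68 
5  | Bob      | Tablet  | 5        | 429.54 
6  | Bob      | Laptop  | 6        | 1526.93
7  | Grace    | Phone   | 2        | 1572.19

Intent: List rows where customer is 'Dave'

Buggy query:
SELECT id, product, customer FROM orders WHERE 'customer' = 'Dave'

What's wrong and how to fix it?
Bug: Single quotes denote string literals in SQL; the column name is being compared as a constant string

Fix: Remove the quotes around the column name (or use double quotes for an identifier)

Corrected query:
SELECT id, product, customer FROM orders WHERE customer = 'Dave'

Result:
id | product | customer
---+---------+---------
2  | Monitor | Dave    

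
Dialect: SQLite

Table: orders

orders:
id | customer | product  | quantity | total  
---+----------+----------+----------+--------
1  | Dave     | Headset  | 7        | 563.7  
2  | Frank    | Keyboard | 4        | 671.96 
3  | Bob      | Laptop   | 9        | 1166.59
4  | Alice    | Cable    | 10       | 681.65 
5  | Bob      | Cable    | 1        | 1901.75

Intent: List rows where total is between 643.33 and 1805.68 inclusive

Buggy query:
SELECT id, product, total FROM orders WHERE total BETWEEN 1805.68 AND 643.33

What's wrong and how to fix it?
Bug: BETWEEN expects the lower bound first; with 1805.68 AND 643.33 the range is empty

Fix: Swap the bounds so the smaller value comes first

Corrected query:
SELECT id, product, total FROM orders WHERE total BETWEEN 643.33 AND 1805.68

Result:
id | product  | total  
---+----------+--------
2  | Keyboard | 671.96 
3  | Laptop   | 1166.59
4  | Cable    | 681.65 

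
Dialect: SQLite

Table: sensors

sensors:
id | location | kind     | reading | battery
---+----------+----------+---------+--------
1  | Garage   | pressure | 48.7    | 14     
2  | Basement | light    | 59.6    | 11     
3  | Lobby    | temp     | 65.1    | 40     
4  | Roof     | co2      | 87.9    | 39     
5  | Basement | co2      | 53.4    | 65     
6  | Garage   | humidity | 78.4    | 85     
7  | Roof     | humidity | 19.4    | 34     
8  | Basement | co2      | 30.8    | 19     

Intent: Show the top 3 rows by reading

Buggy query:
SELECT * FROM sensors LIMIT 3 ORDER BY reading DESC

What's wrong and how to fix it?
Bug: LIMIT must come after ORDER BY

Fix: Swap the clauses: ORDER BY first, then LIMIT

Corrected query:
SELECT * FROM sensors ORDER BY reading DESC LIMIT 3

Result:
id | location | kind     | reading | battery
---+----------+----------+---------+--------
4  | Roof     | co2      | 87.9    | 39     
6  | Garage   | humidity | 78.4    | 85     
3  | Lobby    | temp     | 65.1    | 40     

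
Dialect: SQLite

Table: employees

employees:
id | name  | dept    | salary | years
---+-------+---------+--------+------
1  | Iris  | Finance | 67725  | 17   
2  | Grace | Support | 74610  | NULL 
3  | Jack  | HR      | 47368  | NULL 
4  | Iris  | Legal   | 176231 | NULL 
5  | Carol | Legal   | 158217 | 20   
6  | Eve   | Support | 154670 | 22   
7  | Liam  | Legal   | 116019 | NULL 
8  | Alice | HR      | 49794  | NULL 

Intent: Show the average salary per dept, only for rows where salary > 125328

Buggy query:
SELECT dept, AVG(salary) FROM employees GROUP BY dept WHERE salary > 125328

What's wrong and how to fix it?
Bug: Row-level WHERE must come before GROUP BY in the clause order

Fix: Move the WHERE clause before GROUP BY

Corrected query:
SELECT dept, AVG(salary) FROM employees WHERE salary > 125328 GROUP BY dept

Result:
dept    | AVG(salary)
--------+------------
Legal   | 167224     
Support | 154670     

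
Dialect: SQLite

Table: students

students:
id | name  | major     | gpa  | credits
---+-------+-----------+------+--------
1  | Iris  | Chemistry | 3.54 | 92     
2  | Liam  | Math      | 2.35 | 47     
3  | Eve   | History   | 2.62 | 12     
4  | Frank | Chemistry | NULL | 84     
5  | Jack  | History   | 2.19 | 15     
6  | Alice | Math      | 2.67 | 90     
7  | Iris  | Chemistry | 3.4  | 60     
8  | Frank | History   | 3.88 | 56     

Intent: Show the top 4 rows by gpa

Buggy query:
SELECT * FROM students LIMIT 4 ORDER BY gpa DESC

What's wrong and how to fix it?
Bug: LIMIT must come after ORDER BY

Fix: Swap the clauses: ORDER BY first, then LIMIT

Corrected query:
SELECT * FROM students ORDER BY gpa DESC LIMIT 4

Result:
id | name  | major     | gpa  | credits
---+-------+-----------+------+--------
8  | Frank | History   | 3.88 | 56     
1  | Iris  | Chemistry | 3.54 | 92     
7  | Iris  | Chemistry | 3.4  | 60     
6  | Alice | Math      | 2.67 | 90     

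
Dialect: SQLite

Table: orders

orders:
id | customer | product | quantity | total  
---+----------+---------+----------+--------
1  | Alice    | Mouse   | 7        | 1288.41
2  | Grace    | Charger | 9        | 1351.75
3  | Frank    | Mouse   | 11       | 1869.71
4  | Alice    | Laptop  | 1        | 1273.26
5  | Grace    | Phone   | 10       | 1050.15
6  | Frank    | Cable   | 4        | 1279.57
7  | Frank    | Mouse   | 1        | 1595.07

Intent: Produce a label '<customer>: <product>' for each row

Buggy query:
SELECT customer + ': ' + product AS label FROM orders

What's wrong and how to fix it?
Bug: SQLite uses || for string concatenation; + coerces text to numbers (yielding 0)

Fix: Replace + with || to concatenate text

Corrected query:
SELECT customer || ': ' || product AS label FROM orders

Result:
label         
--------------
Alice: Mouse  
Grace: Charger
Frank: Mouse  
Alice: Laptop 
Grace: Phone  
Frank: Cable  
Frank: Mouse  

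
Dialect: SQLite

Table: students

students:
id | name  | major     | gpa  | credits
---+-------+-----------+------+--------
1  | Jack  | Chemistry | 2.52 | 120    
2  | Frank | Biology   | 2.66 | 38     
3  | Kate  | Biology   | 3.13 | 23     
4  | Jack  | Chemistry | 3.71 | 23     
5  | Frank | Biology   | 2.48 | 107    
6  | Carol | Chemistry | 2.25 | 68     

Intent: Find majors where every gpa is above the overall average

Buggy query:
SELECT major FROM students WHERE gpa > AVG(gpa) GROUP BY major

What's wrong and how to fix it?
Bug: AVG() is an aggregate; it can't sit directly in WHERE

Fix: Use a subquery for AVG and a HAVING MIN(...) filter so the condition holds for every row in the group

Corrected query:
SELECT major FROM students GROUP BY major HAVING MIN(gpa) > (SELECT AVG(gpa) FROM students)

Result:
(no rows)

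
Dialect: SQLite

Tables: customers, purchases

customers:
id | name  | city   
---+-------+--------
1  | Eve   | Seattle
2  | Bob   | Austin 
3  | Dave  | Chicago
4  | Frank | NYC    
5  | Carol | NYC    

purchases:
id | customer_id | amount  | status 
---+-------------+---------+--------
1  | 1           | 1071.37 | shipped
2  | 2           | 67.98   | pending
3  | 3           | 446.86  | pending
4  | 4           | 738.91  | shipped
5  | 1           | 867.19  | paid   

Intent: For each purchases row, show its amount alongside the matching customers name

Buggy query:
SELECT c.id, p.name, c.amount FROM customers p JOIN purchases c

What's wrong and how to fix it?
Bug: Missing join condition: each purchases row is matched to all customers rows instead of just its own

Fix: Specify the join condition linking the foreign key to the parent id

Corrected query:
SELECT c.id, p.name, c.amount FROM customers p JOIN purchases c ON c.customer_id = p.id

Result:
id | name  | amount 
---+-------+--------
1  | Eve   | 1071.37
2  | Bob   | 67.98  
3  | Dave  | 446.86 
4  | Frank | 738.91 
5  | Eve   | 867.19 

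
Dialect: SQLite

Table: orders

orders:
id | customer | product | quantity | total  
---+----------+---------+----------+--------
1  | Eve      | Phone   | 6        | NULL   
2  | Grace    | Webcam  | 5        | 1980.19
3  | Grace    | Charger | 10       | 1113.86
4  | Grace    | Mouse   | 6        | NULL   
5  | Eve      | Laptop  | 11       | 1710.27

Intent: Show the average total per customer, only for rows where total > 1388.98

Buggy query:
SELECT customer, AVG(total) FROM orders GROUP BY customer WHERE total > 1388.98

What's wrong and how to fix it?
Bug: Row-level WHERE must come before GROUP BY in the clause order

Fix: Move the WHERE clause before GROUP BY

Corrected query:
SELECT customer, AVG(total) FROM orders WHERE total > 1388.98 GROUP BY customer

Result:
customer | AVG(total)
---------+-----------
Eve      | 1710.27   
Grace    | 1980.19   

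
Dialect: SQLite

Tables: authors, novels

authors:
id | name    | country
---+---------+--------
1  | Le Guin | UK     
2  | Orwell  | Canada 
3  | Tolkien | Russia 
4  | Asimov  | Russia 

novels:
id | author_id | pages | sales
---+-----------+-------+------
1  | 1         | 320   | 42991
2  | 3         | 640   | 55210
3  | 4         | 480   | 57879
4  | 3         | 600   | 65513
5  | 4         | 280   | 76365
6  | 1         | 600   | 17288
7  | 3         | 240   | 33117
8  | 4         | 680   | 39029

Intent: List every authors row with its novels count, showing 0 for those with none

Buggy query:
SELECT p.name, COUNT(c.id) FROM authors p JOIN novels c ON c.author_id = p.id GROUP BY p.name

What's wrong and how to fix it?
Bug: An inner join excludes parents with zero children

Fix: Use LEFT JOIN so parents without children still appear (COUNT(c.id) gives 0)

Corrected query:
SELECT p.name, COUNT(c.id) FROM authors p LEFT JOIN novels c ON c.author_id = p.id GROUP BY p.name

Result:
name    | COUNT(c.id)
--------+------------
Asimov  | 3          
Le Guin | 2          
Orwell  | 0          
Tolkien | 3          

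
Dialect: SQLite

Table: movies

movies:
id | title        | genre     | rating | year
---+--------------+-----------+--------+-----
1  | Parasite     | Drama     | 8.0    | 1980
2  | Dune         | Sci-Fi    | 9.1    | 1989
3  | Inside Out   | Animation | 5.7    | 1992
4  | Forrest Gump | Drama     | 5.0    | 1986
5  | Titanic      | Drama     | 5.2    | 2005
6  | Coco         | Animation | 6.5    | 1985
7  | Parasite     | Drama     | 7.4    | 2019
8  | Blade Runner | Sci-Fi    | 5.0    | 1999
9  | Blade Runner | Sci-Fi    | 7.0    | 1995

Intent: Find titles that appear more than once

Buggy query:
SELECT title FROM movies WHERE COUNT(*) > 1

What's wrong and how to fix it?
Bug: COUNT(*) is an aggregate and cannot be used in WHERE

Fix: GROUP BY title, then filter groups with HAVING COUNT(*) > 1

Corrected query:
SELECT title FROM movies GROUP BY title HAVING COUNT(*) > 1

Result:
title       
------------
Blade Runner
Parasite    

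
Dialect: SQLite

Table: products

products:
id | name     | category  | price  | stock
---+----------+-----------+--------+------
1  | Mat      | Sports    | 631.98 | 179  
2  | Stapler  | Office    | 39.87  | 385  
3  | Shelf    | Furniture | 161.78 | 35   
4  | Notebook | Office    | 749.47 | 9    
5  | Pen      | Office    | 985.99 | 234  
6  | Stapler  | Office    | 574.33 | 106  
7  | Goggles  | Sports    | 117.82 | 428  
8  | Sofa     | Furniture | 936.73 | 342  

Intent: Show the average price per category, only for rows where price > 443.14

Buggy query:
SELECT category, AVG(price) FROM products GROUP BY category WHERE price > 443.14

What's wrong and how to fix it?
Bug: Row-level WHERE must come before GROUP BY in the clause order

Fix: Move the WHERE clause before GROUP BY

Corrected query:
SELECT category, AVG(price) FROM products WHERE price > 443.14 GROUP BY category

Result:
category  | AVG(price)
----------+-----------
Furniture | 936.73    
Office    | 769.93    
Sports    | 631.98    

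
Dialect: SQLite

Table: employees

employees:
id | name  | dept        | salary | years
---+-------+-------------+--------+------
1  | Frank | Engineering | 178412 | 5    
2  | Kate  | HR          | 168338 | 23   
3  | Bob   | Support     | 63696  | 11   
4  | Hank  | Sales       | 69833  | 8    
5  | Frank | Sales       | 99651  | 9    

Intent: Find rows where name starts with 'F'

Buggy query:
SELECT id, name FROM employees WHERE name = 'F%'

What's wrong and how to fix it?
Bug: '=' compares the literal string including the % character; pattern matching needs LIKE

Fix: Use LIKE for wildcard pattern matching

Corrected query:
SELECT id, name FROM employees WHERE name LIKE 'F%'

Result:
id | name 
---+------
1  | Frank
5  | Frank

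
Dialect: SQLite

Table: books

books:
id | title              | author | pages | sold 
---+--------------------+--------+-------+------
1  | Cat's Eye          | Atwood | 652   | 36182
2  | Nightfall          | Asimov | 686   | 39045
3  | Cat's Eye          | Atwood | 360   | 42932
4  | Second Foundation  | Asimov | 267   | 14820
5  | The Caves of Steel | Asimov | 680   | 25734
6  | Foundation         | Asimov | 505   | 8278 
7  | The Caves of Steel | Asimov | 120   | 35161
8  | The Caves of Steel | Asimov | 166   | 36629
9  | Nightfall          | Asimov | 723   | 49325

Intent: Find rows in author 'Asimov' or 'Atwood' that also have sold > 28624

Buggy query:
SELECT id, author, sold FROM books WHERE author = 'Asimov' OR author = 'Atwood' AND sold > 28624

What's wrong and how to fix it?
Bug: Without parentheses, AND is evaluated before OR, so the sold filter only applies to the 'Atwood' branch

Fix: Group the OR with parentheses (or use IN), then AND the threshold

Corrected query:
SELECT id, author, sold FROM books WHERE (author = 'Asimov' OR author = 'Atwood') AND sold > 28624

Result:
id | author | sold 
---+--------+------
1  | Atwood | 36182
2  | Asimov | 39045
3  | Atwood | 42932
7  | Asimov | 35161
8  | Asimov | 36629
9  | Asimov | 49325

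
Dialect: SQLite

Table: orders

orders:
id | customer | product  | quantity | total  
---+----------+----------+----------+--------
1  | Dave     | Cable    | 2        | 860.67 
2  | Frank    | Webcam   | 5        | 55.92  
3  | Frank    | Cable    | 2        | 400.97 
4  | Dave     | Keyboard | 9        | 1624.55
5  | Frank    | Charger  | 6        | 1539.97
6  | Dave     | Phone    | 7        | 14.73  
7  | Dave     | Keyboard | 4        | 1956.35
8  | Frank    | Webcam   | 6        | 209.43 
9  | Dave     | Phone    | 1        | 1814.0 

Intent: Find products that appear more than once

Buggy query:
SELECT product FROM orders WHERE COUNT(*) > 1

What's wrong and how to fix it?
Bug: WHERE can't reference COUNT(*); aggregates are computed after WHERE

Fix: Group first, then use HAVING for the count condition

Corrected query:
SELECT product FROM orders GROUP BY product HAVING COUNT(*) > 1

Result:
product 
--------
Cable   
Keyboard
Phone   
Webcam  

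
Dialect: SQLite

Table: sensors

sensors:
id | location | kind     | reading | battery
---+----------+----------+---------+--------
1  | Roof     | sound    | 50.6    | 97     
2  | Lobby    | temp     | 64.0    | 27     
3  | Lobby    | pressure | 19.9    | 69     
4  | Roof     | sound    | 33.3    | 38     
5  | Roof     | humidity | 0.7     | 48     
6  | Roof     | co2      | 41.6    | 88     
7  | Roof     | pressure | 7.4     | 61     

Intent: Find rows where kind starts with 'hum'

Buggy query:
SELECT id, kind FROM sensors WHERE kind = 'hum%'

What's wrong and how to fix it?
Bug: Wildcards only work with LIKE; '=' treats '%' as a literal character

Fix: Replace '=' with LIKE so 'hum%' is treated as a pattern

Corrected query:
SELECT id, kind FROM sensors WHERE kind LIKE 'hum%'

Result:
id | kind    
---+---------
5  | humidity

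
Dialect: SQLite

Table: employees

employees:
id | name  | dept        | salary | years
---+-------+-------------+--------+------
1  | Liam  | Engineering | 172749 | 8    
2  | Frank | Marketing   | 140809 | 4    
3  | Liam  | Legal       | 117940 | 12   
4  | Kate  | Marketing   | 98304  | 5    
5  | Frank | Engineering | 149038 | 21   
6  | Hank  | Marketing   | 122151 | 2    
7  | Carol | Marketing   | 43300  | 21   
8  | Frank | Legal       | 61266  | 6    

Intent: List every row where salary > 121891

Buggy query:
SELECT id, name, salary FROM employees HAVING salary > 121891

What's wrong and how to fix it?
Bug: This is a non-aggregate query (no GROUP BY, no aggregates), so in SQLite the HAVING clause is invalid here; a row-level condition belongs in WHERE

Fix: Use WHERE for row-level filtering

Corrected query:
SELECT id, name, salary FROM employees WHERE salary > 121891

Result:
id | name  | salary
---+-------+-------
1  | Liam  | 172749
2  | Frank | 140809
5  | Frank | 149038
6  | Hank  | 122151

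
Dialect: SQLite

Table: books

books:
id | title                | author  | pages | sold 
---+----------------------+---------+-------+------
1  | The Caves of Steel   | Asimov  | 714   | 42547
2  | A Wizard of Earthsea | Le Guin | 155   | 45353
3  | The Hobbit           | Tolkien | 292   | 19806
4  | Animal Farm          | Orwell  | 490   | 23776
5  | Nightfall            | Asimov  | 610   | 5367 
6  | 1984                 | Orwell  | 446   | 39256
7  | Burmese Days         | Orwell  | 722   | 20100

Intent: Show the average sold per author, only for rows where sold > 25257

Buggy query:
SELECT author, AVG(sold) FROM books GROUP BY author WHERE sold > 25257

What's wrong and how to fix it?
Bug: Row-level WHERE must come before GROUP BY in the clause order

Fix: Place WHERE between FROM and GROUP BY

Corrected query:
SELECT author, AVG(sold) FROM books WHERE sold > 25257 GROUP BY author

Result:
author  | AVG(sold)
--------+----------
Asimov  | 42547    
Le Guin | 45353    
Orwell  | 39256    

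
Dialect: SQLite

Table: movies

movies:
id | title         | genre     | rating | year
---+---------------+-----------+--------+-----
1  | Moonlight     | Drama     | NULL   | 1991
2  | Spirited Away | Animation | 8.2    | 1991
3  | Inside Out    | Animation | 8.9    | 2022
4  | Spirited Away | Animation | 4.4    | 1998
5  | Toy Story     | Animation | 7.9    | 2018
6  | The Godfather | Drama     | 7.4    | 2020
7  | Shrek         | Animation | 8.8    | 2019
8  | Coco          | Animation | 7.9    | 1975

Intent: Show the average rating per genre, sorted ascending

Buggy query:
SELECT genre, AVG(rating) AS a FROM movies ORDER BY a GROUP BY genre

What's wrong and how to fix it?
Bug: ORDER BY appears before GROUP BY; SQL clause order requires GROUP BY first

Fix: Move ORDER BY to the end, after GROUP BY

Corrected query:
SELECT genre, AVG(rating) AS a FROM movies GROUP BY genre ORDER BY a

Result:
genre     | a       
----------+---------
Drama     | 7.4     
Animation | 7.683333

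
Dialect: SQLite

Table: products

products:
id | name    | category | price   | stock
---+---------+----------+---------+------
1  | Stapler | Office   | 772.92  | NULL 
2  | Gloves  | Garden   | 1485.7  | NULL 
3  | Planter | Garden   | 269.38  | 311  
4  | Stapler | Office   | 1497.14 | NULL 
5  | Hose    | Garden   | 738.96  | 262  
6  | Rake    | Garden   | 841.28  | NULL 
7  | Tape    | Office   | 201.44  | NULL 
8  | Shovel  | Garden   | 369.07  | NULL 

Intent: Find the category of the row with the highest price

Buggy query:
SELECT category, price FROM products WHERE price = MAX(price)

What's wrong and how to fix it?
Bug: WHERE is evaluated per row; an aggregate over the whole table isn't defined there

Fix: Wrap MAX in a scalar subquery so WHERE compares against a single value

Corrected query:
SELECT category, price FROM products WHERE price = (SELECT MAX(price) FROM products)

Result:
category | price  
---------+--------
Office   | 1497.14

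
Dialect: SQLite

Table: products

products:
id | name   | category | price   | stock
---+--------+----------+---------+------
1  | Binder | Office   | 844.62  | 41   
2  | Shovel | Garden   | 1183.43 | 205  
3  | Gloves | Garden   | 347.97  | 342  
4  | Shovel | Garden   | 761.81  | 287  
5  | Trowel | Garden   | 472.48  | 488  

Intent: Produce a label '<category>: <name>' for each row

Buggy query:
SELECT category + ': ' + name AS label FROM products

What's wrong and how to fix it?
Bug: SQLite uses || for string concatenation; + coerces text to numbers (yielding 0)

Fix: Replace + with || to concatenate text

Corrected query:
SELECT category || ': ' || name AS label FROM products

Result:
label         
--------------
Office: Binder
Garden: Shovel
Garden: Gloves
Garden: Shovel
Garden: Trowel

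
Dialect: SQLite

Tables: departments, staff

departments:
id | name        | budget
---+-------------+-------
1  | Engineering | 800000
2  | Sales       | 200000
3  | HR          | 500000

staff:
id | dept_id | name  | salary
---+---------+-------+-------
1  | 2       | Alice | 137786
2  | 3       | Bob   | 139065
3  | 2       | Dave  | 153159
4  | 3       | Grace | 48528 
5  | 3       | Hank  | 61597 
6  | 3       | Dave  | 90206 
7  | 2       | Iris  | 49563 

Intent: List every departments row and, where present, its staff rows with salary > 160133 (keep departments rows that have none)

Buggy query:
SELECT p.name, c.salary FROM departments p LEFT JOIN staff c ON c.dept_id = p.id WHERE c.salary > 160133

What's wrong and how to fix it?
Bug: Filtering c.salary in WHERE discards the NULL rows produced by LEFT JOIN, turning it into an inner join

Fix: Put 'c.salary > 160133' in the JOIN's ON clause instead of WHERE

Corrected query:
SELECT p.name, c.salary FROM departments p LEFT JOIN staff c ON c.dept_id = p.id AND c.salary > 160133

Result:
name        | salary
------------+-------
Engineering | NULL  
Sales       | NULL  
HR          | NULL  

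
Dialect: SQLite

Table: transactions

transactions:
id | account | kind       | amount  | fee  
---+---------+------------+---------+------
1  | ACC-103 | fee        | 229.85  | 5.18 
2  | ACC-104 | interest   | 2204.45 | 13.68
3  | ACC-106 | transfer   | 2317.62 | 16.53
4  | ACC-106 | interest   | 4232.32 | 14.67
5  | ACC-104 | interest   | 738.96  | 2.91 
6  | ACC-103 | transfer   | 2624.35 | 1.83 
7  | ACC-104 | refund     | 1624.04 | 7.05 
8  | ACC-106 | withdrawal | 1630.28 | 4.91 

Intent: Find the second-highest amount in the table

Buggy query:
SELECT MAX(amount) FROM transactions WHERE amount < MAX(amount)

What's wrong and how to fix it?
Bug: The inner MAX is an aggregate inside WHERE, which is not allowed

Fix: Compute the overall MAX in a subquery, then take MAX of rows below it

Corrected query:
SELECT MAX(amount) FROM transactions WHERE amount < (SELECT MAX(amount) FROM transactions)

Result:
MAX(amount)
-----------
2624.35    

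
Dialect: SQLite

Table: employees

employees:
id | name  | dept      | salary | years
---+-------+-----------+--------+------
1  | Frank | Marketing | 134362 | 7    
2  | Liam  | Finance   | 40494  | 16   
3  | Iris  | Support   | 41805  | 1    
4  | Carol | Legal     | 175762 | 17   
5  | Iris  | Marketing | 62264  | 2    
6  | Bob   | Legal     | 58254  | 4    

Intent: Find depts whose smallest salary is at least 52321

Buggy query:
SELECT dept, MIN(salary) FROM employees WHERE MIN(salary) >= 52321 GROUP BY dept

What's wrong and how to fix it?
Bug: MIN() in WHERE is a misuse of aggregate

Fix: Use HAVING for the per-group MIN condition

Corrected query:
SELECT dept, MIN(salary) FROM employees GROUP BY dept HAVING MIN(salary) >= 52321

Result:
dept      | MIN(salary)
----------+------------
Legal     | 58254      
Marketing | 62264      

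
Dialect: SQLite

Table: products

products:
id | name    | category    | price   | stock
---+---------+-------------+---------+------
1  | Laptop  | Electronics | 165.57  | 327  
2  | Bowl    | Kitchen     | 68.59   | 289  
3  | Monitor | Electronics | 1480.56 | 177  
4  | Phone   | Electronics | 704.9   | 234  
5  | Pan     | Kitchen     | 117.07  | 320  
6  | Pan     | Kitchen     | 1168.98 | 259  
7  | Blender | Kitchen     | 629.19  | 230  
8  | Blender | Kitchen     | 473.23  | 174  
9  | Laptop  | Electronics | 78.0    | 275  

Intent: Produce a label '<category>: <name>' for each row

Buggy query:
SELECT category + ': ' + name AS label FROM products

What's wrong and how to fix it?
Bug: SQLite uses || for string concatenation; + coerces text to numbers (yielding 0)

Fix: Use the || operator for string concatenation

Corrected query:
SELECT category || ': ' || name AS label FROM products

Result:
label               
--------------------
Electronics: Laptop 
Kitchen: Bowl       
Electronics: Monitor
Electronics: Phone  
Kitchen: Pan        
Kitchen: Pan        
Kitchen: Blender    
Kitchen: Blender    
Electronics: Laptop 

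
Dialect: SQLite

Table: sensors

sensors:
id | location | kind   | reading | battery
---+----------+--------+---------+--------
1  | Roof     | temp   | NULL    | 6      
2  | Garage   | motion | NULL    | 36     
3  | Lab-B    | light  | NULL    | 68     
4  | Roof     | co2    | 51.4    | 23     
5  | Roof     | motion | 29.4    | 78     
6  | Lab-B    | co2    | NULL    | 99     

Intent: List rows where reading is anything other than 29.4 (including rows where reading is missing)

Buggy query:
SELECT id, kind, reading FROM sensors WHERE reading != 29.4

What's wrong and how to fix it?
Bug: Inequality against NULL is unknown, not true; rows with NULL are dropped

Fix: Handle NULL separately with IS NULL alongside the inequality

Corrected query:
SELECT id, kind, reading FROM sensors WHERE reading != 29.4 OR reading IS NULL

Result:
id | kind   | reading
---+--------+--------
1  | temp   | NULL   
2  | motion | NULL   
3  | light  | NULL   
4  | co2    | 51.4   
6  | co2    | NULL   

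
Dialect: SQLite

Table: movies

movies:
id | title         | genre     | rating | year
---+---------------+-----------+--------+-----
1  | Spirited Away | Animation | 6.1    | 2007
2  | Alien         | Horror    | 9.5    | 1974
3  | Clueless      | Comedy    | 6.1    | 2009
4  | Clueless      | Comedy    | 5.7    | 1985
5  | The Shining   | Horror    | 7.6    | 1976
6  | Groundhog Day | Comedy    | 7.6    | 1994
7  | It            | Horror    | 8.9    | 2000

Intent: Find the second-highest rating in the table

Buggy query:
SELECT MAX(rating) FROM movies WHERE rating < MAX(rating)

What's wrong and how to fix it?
Bug: The inner MAX is an aggregate inside WHERE, which is not allowed

Fix: Put the inner MAX in a scalar subquery

Corrected query:
SELECT MAX(rating) FROM movies WHERE rating < (SELECT MAX(rating) FROM movies)

Result:
MAX(rating)
-----------
8.9        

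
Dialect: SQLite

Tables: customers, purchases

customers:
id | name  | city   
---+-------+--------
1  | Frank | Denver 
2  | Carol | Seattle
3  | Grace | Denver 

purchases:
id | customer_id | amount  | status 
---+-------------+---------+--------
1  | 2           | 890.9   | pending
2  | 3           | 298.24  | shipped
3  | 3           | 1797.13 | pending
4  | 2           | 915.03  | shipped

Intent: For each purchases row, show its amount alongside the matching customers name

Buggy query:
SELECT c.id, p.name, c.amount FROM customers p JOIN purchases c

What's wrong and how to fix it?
Bug: Missing join condition: each purchases row is matched to all customers rows instead of just its own

Fix: Add ON c.customer_id = p.id to the JOIN

Corrected query:
SELECT c.id, p.name, c.amount FROM customers p JOIN purchases c ON c.customer_id = p.id

Result:
id | name  | amount 
---+-------+--------
1  | Carol | 890.9  
2  | Grace | 298.24 
3  | Grace | 1797.13
4  | Carol | 915.03 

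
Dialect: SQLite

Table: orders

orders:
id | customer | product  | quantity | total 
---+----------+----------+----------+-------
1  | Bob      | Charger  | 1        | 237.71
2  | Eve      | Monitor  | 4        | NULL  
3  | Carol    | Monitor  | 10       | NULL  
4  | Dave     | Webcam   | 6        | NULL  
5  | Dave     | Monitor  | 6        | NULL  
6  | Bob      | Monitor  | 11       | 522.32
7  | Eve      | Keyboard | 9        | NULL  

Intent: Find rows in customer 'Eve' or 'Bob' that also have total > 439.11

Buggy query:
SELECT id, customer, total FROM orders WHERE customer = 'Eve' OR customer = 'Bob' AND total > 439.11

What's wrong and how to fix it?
Bug: AND binds tighter than OR, so this parses as customer = 'Eve' OR (customer = 'Bob' AND total > 439.11)

Fix: Add parentheses around the OR so the AND applies to both alternatives

Corrected query:
SELECT id, customer, total FROM orders WHERE (customer = 'Eve' OR customer = 'Bob') AND total > 439.11

Result:
id | customer | total 
---+----------+-------
6  | Bob      | 522.32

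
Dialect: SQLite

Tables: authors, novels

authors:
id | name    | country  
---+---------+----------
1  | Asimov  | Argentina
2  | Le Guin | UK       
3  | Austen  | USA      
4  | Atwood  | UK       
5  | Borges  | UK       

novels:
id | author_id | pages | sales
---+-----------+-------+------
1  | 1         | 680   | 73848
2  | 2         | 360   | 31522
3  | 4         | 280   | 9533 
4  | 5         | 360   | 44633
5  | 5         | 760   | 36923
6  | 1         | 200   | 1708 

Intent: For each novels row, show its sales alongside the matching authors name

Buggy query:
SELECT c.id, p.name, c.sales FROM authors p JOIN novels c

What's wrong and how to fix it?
Bug: JOIN with no ON clause produces a cartesian product; every novels row pairs with every authors row

Fix: Specify the join condition linking the foreign key to the parent id

Corrected query:
SELECT c.id, p.name, c.sales FROM authors p JOIN novels c ON c.author_id = p.id

Result:
id | name    | sales
---+---------+------
1  | Asimov  | 73848
2  | Le Guin | 31522
3  | Atwood  | 9533 
4  | Borges  | 44633
5  | Borges  | 36923
6  | Asimov  | 1708 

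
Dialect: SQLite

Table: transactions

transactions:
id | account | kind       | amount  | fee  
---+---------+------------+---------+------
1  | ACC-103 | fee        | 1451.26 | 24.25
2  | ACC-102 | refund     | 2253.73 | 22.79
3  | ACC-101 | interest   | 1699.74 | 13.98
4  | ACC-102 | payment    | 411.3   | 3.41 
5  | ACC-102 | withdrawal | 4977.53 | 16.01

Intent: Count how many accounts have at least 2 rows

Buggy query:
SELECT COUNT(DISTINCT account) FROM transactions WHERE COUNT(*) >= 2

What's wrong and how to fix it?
Bug: WHERE filters individual rows, not groups, so a group-level COUNT is invalid there

Fix: Use a subquery that GROUPs and filters with HAVING, then count its rows

Corrected query:
SELECT COUNT(*) FROM (SELECT account FROM transactions GROUP BY account HAVING COUNT(*) >= 2)

Result:
COUNT(*)
--------
1       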